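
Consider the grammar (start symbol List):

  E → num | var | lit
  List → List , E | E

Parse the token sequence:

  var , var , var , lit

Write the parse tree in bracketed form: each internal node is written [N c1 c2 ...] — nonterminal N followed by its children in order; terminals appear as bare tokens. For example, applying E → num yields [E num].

[List [List [List [List [E var]] , [E var]] , [E var]] , [E lit]]

List
List , E
List , E , E
List , E , E , E
E , E , E , E
var , E , E , E
var , var , E , E
var , var , var , E
var , var , var , lit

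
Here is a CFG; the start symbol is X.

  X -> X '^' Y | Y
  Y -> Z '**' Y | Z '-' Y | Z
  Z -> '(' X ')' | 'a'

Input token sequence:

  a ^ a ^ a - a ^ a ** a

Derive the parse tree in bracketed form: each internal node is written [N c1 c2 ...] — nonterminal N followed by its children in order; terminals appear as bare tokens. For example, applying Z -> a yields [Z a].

[X [X [X [X [Y [Z a]]] ^ [Y [Z a]]] ^ [Y [Z a] - [Y [Z a]]]] ^ [Y [Z a] ** [Y [Z a]]]]

X
X ^ Y
X ^ Y ^ Y
X ^ Y ^ Y ^ Y
Y ^ Y ^ Y ^ Y
Z ^ Y ^ Y ^ Y
a ^ Y ^ Y ^ Y
a ^ Z ^ Y ^ Y
a ^ a ^ Y ^ Y
a ^ a ^ Z - Y ^ Y
a ^ a ^ a - Y ^ Y
a ^ a ^ a - Z ^ Y
a ^ a ^ a - a ^ Y
a ^ a ^ a - a ^ Z ** Y
a ^ a ^ a - a ^ a ** Y
a ^ a ^ a - a ^ a ** Z
a ^ a ^ a - a ^ a ** a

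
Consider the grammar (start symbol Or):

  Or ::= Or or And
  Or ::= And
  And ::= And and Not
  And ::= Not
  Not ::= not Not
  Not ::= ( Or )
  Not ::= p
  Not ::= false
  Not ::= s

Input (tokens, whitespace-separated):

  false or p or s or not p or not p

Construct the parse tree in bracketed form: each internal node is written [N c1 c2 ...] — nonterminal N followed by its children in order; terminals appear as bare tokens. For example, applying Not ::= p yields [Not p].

[Or [Or [Or [Or [Or [And [Not false]]] or [And [Not p]]] or [And [Not s]]] or [And [Not not [Not p]]]] or [And [Not not [Not p]]]]

Or
Or or And
Or or And or And
Or or And or And or And
Or or And or And or And or And
And or And or And or And or And
Not or And or And or And or And
false or And or And or And or And
false or Not or And or And or And
false or p or And or And or And
false or p or Not or And or And
false or p or s or And or And
false or p or s or Not or And
false or p or s or not Not or And
false or p or s or not p or And
false or p or s or not p or Not
false or p or s or not p or not Not
false or p or s or not p or not p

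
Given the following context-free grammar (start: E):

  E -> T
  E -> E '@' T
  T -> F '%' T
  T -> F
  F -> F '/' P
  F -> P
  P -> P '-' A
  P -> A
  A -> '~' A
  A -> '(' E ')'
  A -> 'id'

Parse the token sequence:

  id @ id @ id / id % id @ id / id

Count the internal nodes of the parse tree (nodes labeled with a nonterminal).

30

[E [E [E [E [T [F [P [A id]]]]] @ [T [F [P [A id]]]]] @ [T [F [F [P [A id]]] / [P [A id]]] % [T [F [P [A id]]]]]] @ [T [F [F [P [A id]]] / [P [A id]]]]]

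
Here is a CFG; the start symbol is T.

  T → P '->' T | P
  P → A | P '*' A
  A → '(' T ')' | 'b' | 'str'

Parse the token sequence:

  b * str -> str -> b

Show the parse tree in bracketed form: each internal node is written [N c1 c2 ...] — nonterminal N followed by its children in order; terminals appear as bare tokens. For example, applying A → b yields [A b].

[T [P [P [A b]] * [A str]] -> [T [P [A str]] -> [T [P [A b]]]]]

T
P -> T
P * A -> T
A * A -> T
b * A -> T
b * str -> T
b * str -> P -> T
b * str -> A -> T
b * str -> str -> T
b * str -> str -> P
b * str -> str -> A
b * str -> str -> b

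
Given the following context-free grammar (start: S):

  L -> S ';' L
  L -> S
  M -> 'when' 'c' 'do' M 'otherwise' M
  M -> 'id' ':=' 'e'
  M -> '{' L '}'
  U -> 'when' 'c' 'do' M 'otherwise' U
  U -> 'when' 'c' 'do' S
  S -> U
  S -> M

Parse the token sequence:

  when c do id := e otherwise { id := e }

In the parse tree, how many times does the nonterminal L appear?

1

[S [M when c do [M id := e] otherwise [M { [L [S [M id := e]]] }]]]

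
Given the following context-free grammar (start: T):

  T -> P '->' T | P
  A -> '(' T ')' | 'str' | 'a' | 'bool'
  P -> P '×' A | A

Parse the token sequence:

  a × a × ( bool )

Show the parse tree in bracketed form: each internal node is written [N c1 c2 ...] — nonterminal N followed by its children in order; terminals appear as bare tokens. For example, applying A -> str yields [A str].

[T [P [P [P [A a]] × [A a]] × [A ( [T [P [A bool]]] )]]]

T
P
P × A
P × A × A
A × A × A
a × A × A
a × a × A
a × a × ( T )
a × a × ( P )
a × a × ( A )
a × a × ( bool )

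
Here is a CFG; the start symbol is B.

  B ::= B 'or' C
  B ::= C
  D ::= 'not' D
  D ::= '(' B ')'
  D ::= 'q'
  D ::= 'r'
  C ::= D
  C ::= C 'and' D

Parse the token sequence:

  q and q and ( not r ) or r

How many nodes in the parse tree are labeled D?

6

[B [B [C [C [C [D q]] and [D q]] and [D ( [B [C [D not [D r]]]] )]]] or [C [D r]]]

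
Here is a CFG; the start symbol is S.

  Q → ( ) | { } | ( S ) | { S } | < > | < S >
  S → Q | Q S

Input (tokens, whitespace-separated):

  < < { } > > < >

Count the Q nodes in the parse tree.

4

[S [Q < [S [Q < [S [Q { }]] >]] >] [S [Q < >]]]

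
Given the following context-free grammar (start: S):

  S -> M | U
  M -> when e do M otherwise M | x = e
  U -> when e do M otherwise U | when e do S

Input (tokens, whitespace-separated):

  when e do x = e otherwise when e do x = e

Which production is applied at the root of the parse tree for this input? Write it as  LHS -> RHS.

S -> U

[S [U when e do [M x = e] otherwise [U when e do [S [M x = e]]]]]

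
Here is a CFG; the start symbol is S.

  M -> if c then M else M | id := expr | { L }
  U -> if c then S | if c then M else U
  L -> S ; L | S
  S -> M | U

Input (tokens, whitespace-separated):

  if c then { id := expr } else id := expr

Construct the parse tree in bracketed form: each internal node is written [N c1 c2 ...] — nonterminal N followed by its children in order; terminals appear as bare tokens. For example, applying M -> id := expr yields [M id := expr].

S
M
if c then M else M
if c then { L } else M
if c then { S } else M
if c then { M } else M
if c then { id := expr } else M
if c then { id := expr } else id := expr

[S [M if c then [M { [L [S [M id := expr]]] }] else [M id := expr]]]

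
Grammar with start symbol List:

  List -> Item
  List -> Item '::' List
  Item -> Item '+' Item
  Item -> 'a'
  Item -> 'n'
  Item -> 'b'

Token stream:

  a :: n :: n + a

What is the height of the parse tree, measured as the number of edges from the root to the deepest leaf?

5

[List [Item a] :: [List [Item n] :: [List [Item [Item n] + [Item a]]]]]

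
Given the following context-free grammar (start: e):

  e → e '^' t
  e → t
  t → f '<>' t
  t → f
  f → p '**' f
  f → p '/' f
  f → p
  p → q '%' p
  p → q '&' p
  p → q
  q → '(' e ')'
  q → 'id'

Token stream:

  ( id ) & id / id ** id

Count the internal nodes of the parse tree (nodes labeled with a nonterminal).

[e [t [f [p [q ( [e [t [f [p [q id]]]]] )] & [p [q id]]] / [f [p [q id]] ** [f [p [q id]]]]]]]

18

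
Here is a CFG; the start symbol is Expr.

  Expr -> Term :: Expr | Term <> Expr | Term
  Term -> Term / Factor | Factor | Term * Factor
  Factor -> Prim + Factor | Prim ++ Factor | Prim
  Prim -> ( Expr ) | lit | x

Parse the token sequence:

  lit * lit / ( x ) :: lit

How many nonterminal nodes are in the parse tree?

[Expr [Term [Term [Term [Factor [Prim lit]]] * [Factor [Prim lit]]] / [Factor [Prim ( [Expr [Term [Factor [Prim x]]]] )]]] :: [Expr [Term [Factor [Prim lit]]]]]

18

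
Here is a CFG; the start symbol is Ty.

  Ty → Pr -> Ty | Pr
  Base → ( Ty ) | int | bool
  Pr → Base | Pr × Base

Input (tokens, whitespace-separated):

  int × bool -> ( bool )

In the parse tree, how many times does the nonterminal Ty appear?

[Ty [Pr [Pr [Base int]] × [Base bool]] -> [Ty [Pr [Base ( [Ty [Pr [Base bool]]] )]]]]

3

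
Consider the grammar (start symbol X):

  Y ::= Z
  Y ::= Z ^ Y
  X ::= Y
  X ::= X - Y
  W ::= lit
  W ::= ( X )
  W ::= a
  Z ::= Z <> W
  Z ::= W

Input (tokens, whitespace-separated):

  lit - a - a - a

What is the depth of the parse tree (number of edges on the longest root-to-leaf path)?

[X [X [X [X [Y [Z [W lit]]]] - [Y [Z [W a]]]] - [Y [Z [W a]]]] - [Y [Z [W a]]]]

7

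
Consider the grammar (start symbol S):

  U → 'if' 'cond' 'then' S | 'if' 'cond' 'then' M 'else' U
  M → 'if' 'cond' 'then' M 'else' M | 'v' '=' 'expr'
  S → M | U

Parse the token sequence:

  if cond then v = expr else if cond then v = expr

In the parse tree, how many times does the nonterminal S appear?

[S [U if cond then [M v = expr] else [U if cond then [S [M v = expr]]]]]

2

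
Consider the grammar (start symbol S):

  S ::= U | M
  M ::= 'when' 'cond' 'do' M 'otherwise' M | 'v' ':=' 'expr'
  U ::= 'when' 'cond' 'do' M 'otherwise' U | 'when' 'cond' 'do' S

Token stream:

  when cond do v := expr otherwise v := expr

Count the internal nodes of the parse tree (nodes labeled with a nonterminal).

[S [M when cond do [M v := expr] otherwise [M v := expr]]]

4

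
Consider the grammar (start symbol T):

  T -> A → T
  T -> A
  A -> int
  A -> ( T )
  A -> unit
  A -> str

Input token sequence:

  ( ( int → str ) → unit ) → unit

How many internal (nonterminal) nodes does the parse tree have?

[T [A ( [T [A ( [T [A int] → [T [A str]]] )] → [T [A unit]]] )] → [T [A unit]]]

12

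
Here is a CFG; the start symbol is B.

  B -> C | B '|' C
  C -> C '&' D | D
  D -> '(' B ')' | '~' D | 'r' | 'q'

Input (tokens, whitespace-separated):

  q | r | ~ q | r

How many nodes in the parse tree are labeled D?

[B [B [B [B [C [D q]]] | [C [D r]]] | [C [D ~ [D q]]]] | [C [D r]]]

5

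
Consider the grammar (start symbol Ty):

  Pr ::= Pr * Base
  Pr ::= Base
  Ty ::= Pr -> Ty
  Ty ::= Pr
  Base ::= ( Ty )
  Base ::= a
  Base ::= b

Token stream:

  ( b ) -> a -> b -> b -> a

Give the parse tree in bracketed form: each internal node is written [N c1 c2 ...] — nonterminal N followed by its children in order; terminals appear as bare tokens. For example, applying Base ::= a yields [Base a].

[Ty [Pr [Base ( [Ty [Pr [Base b]]] )]] -> [Ty [Pr [Base a]] -> [Ty [Pr [Base b]] -> [Ty [Pr [Base b]] -> [Ty [Pr [Base a]]]]]]]

Ty
Pr -> Ty
Base -> Ty
( Ty ) -> Ty
( Pr ) -> Ty
( Base ) -> Ty
( b ) -> Ty
( b ) -> Pr -> Ty
( b ) -> Base -> Ty
( b ) -> a -> Ty
( b ) -> a -> Pr -> Ty
( b ) -> a -> Base -> Ty
( b ) -> a -> b -> Ty
( b ) -> a -> b -> Pr -> Ty
( b ) -> a -> b -> Base -> Ty
( b ) -> a -> b -> b -> Ty
( b ) -> a -> b -> b -> Pr
( b ) -> a -> b -> b -> Base
( b ) -> a -> b -> b -> a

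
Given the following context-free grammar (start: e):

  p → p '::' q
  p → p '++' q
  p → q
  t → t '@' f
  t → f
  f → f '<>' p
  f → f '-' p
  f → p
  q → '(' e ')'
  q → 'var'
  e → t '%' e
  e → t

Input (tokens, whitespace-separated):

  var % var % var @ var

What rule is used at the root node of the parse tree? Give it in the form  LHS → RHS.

[e [t [f [p [q var]]]] % [e [t [f [p [q var]]]] % [e [t [t [f [p [q var]]]] @ [f [p [q var]]]]]]]

e → t '%' e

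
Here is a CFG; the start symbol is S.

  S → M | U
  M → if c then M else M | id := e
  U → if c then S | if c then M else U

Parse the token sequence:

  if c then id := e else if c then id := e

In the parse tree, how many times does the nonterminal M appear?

[S [U if c then [M id := e] else [U if c then [S [M id := e]]]]]

2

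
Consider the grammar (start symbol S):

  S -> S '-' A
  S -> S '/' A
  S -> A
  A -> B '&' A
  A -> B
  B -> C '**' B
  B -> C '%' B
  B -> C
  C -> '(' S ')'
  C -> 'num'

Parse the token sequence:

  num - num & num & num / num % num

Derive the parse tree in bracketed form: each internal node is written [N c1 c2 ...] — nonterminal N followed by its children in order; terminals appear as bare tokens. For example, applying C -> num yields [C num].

[S [S [S [A [B [C num]]]] - [A [B [C num]] & [A [B [C num]] & [A [B [C num]]]]]] / [A [B [C num] % [B [C num]]]]]

S
S / A
S - A / A
A - A / A
B - A / A
C - A / A
num - A / A
num - B & A / A
num - C & A / A
num - num & A / A
num - num & B & A / A
num - num & C & A / A
num - num & num & A / A
num - num & num & B / A
num - num & num & C / A
num - num & num & num / A
num - num & num & num / B
num - num & num & num / C % B
num - num & num & num / num % B
num - num & num & num / num % C
num - num & num & num / num % num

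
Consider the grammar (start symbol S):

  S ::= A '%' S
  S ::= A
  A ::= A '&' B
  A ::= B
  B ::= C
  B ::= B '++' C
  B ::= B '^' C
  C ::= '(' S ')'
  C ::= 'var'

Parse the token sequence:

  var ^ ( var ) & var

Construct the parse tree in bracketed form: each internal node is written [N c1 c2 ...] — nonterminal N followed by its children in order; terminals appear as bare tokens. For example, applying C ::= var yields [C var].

[S [A [A [B [B [C var]] ^ [C ( [S [A [B [C var]]]] )]]] & [B [C var]]]]

S
A
A & B
B & B
B ^ C & B
C ^ C & B
var ^ C & B
var ^ ( S ) & B
var ^ ( A ) & B
var ^ ( B ) & B
var ^ ( C ) & B
var ^ ( var ) & B
var ^ ( var ) & C
var ^ ( var ) & var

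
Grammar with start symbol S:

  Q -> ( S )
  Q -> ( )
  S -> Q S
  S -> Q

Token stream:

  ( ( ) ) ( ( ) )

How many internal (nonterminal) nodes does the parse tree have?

[S [Q ( [S [Q ( )]] )] [S [Q ( [S [Q ( )]] )]]]

8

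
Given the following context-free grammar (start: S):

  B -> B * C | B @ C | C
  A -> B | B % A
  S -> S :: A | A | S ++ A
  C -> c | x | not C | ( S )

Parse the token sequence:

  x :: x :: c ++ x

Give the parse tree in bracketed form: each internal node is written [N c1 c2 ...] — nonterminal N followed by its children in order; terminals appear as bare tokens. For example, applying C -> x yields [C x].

S
S ++ A
S :: A ++ A
S :: A :: A ++ A
A :: A :: A ++ A
B :: A :: A ++ A
C :: A :: A ++ A
x :: A :: A ++ A
x :: B :: A ++ A
x :: C :: A ++ A
x :: x :: A ++ A
x :: x :: B ++ A
x :: x :: C ++ A
x :: x :: c ++ A
x :: x :: c ++ B
x :: x :: c ++ C
x :: x :: c ++ x

[S [S [S [S [A [B [C x]]]] :: [A [B [C x]]]] :: [A [B [C c]]]] ++ [A [B [C x]]]]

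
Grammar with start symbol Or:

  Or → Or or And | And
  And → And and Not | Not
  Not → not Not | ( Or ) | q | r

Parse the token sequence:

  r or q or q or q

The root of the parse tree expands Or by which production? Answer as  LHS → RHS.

[Or [Or [Or [Or [And [Not r]]] or [And [Not q]]] or [And [Not q]]] or [And [Not q]]]

Or → Or or And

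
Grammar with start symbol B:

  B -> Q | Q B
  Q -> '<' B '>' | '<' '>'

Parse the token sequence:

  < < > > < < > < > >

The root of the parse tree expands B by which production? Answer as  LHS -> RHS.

B -> Q B

[B [Q < [B [Q < >]] >] [B [Q < [B [Q < >] [B [Q < >]]] >]]]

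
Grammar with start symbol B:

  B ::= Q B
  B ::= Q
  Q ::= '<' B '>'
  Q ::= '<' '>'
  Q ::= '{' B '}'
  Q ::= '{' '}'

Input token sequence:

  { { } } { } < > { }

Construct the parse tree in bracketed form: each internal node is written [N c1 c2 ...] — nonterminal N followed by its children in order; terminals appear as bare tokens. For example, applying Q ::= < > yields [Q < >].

[B [Q { [B [Q { }]] }] [B [Q { }] [B [Q < >] [B [Q { }]]]]]

B
Q B
{ B } B
{ Q } B
{ { } } B
{ { } } Q B
{ { } } { } B
{ { } } { } Q B
{ { } } { } < > B
{ { } } { } < > Q
{ { } } { } < > { }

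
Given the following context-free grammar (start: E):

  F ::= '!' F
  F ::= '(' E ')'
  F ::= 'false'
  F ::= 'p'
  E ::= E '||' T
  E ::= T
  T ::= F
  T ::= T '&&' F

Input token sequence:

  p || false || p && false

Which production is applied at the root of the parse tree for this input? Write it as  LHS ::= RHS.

[E [E [E [T [F p]]] || [T [F false]]] || [T [T [F p]] && [F false]]]

E ::= E '||' T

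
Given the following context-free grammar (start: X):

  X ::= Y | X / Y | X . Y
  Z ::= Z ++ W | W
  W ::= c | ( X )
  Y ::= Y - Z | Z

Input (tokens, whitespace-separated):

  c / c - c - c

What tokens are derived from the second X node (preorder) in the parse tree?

c

[X [X [Y [Z [W c]]]] / [Y [Y [Y [Z [W c]]] - [Z [W c]]] - [Z [W c]]]]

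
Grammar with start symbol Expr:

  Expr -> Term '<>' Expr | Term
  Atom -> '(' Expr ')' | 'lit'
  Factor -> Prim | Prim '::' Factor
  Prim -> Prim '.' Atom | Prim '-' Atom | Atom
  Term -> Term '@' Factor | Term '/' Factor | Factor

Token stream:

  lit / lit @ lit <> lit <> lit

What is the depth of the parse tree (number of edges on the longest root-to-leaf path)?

[Expr [Term [Term [Term [Factor [Prim [Atom lit]]]] / [Factor [Prim [Atom lit]]]] @ [Factor [Prim [Atom lit]]]] <> [Expr [Term [Factor [Prim [Atom lit]]]] <> [Expr [Term [Factor [Prim [Atom lit]]]]]]]

7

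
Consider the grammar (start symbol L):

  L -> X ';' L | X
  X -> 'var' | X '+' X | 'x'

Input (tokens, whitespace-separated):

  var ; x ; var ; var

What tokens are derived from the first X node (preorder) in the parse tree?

[L [X var] ; [L [X x] ; [L [X var] ; [L [X var]]]]]

var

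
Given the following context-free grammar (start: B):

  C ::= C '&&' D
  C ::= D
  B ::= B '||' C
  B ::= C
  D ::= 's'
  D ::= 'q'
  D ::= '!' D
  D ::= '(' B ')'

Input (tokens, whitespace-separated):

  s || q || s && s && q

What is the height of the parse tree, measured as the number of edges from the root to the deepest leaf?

5

[B [B [B [C [D s]]] || [C [D q]]] || [C [C [C [D s]] && [D s]] && [D q]]]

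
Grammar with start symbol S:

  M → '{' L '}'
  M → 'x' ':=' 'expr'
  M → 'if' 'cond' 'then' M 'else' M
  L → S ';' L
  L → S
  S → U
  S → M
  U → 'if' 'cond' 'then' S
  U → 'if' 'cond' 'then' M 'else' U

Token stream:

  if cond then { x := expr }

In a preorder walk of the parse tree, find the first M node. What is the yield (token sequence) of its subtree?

{ x := expr }

[S [U if cond then [S [M { [L [S [M x := expr]]] }]]]]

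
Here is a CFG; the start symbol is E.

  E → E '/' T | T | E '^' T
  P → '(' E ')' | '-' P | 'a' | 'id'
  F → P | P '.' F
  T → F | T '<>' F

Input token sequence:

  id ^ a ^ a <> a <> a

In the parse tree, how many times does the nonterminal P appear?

[E [E [E [T [F [P id]]]] ^ [T [F [P a]]]] ^ [T [T [T [F [P a]]] <> [F [P a]]] <> [F [P a]]]]

5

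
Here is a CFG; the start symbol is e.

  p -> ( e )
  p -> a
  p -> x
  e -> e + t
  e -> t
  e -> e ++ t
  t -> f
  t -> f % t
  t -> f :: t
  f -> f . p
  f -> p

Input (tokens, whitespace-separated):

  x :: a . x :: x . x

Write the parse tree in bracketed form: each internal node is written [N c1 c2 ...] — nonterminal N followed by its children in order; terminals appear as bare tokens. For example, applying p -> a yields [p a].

e
t
f :: t
p :: t
x :: t
x :: f :: t
x :: f . p :: t
x :: p . p :: t
x :: a . p :: t
x :: a . x :: t
x :: a . x :: f
x :: a . x :: f . p
x :: a . x :: p . p
x :: a . x :: x . p
x :: a . x :: x . x

[e [t [f [p x]] :: [t [f [f [p a]] . [p x]] :: [t [f [f [p x]] . [p x]]]]]]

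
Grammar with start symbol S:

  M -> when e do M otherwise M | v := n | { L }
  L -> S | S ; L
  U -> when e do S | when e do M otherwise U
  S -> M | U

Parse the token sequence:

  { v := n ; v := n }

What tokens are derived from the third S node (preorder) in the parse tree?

[S [M { [L [S [M v := n]] ; [L [S [M v := n]]]] }]]

v := n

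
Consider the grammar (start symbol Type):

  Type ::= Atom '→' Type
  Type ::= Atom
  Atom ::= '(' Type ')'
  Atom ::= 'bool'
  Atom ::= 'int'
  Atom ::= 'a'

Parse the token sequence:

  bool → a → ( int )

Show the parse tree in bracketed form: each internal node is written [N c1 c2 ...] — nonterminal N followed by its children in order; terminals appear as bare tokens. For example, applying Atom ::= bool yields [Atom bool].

Type
Atom → Type
bool → Type
bool → Atom → Type
bool → a → Type
bool → a → Atom
bool → a → ( Type )
bool → a → ( Atom )
bool → a → ( int )

[Type [Atom bool] → [Type [Atom a] → [Type [Atom ( [Type [Atom int]] )]]]]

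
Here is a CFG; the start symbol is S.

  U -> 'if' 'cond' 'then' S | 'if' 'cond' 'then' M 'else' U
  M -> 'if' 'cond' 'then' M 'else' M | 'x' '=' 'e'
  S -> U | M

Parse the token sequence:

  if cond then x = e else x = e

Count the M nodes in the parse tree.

[S [M if cond then [M x = e] else [M x = e]]]

3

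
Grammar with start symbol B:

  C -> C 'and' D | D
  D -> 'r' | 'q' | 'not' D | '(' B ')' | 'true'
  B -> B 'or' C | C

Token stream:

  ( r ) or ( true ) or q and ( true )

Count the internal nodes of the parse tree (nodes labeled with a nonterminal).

20

[B [B [B [C [D ( [B [C [D r]]] )]]] or [C [D ( [B [C [D true]]] )]]] or [C [C [D q]] and [D ( [B [C [D true]]] )]]]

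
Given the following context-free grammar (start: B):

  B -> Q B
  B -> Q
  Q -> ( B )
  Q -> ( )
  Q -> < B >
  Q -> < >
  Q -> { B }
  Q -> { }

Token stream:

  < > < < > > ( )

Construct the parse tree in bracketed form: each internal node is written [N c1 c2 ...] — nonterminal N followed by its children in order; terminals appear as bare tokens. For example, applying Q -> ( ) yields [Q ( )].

[B [Q < >] [B [Q < [B [Q < >]] >] [B [Q ( )]]]]

B
Q B
< > B
< > Q B
< > < B > B
< > < Q > B
< > < < > > B
< > < < > > Q
< > < < > > ( )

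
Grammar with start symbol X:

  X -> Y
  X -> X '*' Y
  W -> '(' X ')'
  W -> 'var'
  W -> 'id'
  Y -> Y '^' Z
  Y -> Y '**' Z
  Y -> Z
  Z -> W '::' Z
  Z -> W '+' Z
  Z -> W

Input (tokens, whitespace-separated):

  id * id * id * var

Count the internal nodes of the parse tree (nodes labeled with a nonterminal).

[X [X [X [X [Y [Z [W id]]]] * [Y [Z [W id]]]] * [Y [Z [W id]]]] * [Y [Z [W var]]]]

16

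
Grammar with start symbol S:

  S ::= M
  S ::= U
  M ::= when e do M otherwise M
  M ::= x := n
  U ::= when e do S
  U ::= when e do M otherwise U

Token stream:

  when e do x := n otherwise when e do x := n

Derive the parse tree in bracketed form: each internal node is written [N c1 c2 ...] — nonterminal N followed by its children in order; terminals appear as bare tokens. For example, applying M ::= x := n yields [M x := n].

S
U
when e do M otherwise U
when e do x := n otherwise U
when e do x := n otherwise when e do S
when e do x := n otherwise when e do M
when e do x := n otherwise when e do x := n

[S [U when e do [M x := n] otherwise [U when e do [S [M x := n]]]]]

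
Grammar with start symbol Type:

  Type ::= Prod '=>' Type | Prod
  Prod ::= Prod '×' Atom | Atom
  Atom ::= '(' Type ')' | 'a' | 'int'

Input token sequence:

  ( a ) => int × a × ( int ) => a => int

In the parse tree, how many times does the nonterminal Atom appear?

8

[Type [Prod [Atom ( [Type [Prod [Atom a]]] )]] => [Type [Prod [Prod [Prod [Atom int]] × [Atom a]] × [Atom ( [Type [Prod [Atom int]]] )]] => [Type [Prod [Atom a]] => [Type [Prod [Atom int]]]]]]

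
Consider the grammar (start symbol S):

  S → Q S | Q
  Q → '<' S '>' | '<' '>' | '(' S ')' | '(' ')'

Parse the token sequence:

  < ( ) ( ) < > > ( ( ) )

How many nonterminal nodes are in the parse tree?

[S [Q < [S [Q ( )] [S [Q ( )] [S [Q < >]]]] >] [S [Q ( [S [Q ( )]] )]]]

12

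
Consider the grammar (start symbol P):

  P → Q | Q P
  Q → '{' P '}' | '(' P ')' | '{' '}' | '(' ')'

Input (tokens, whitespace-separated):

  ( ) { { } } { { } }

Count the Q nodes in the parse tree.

[P [Q ( )] [P [Q { [P [Q { }]] }] [P [Q { [P [Q { }]] }]]]]

5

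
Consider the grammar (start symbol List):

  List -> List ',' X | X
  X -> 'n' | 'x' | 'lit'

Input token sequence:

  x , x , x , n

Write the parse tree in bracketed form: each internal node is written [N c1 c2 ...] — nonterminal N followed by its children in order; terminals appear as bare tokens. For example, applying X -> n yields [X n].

List
List , X
List , X , X
List , X , X , X
X , X , X , X
x , X , X , X
x , x , X , X
x , x , x , X
x , x , x , n

[List [List [List [List [X x]] , [X x]] , [X x]] , [X n]]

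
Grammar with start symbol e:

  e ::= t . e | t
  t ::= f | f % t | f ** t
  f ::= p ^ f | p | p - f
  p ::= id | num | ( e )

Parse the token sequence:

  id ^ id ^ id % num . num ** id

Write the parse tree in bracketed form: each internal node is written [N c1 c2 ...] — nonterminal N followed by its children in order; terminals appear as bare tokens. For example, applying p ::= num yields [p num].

[e [t [f [p id] ^ [f [p id] ^ [f [p id]]]] % [t [f [p num]]]] . [e [t [f [p num]] ** [t [f [p id]]]]]]

e
t . e
f % t . e
p ^ f % t . e
id ^ f % t . e
id ^ p ^ f % t . e
id ^ id ^ f % t . e
id ^ id ^ p % t . e
id ^ id ^ id % t . e
id ^ id ^ id % f . e
id ^ id ^ id % p . e
id ^ id ^ id % num . e
id ^ id ^ id % num . t
id ^ id ^ id % num . f ** t
id ^ id ^ id % num . p ** t
id ^ id ^ id % num . num ** t
id ^ id ^ id % num . num ** f
id ^ id ^ id % num . num ** p
id ^ id ^ id % num . num ** id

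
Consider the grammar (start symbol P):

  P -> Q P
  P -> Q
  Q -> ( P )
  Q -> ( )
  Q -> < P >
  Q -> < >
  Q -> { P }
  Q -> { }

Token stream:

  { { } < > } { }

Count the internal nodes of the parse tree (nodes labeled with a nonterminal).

8

[P [Q { [P [Q { }] [P [Q < >]]] }] [P [Q { }]]]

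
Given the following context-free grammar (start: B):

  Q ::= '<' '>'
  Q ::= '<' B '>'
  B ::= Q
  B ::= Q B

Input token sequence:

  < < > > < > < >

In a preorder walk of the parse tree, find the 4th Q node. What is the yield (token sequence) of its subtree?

< >

[B [Q < [B [Q < >]] >] [B [Q < >] [B [Q < >]]]]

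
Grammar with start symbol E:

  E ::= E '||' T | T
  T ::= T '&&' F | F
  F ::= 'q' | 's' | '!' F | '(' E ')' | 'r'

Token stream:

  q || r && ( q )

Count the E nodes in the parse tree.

3

[E [E [T [F q]]] || [T [T [F r]] && [F ( [E [T [F q]]] )]]]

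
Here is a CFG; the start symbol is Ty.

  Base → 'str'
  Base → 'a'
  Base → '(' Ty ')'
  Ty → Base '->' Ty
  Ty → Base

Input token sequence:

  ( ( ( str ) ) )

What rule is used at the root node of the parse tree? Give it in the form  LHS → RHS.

[Ty [Base ( [Ty [Base ( [Ty [Base ( [Ty [Base str]] )]] )]] )]]

Ty → Base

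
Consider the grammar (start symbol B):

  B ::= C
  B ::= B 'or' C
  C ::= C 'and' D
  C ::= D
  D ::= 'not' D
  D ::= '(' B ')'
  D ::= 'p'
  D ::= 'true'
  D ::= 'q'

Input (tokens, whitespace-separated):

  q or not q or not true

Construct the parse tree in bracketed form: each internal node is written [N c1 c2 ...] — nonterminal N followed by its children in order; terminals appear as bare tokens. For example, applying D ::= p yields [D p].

[B [B [B [C [D q]]] or [C [D not [D q]]]] or [C [D not [D true]]]]

B
B or C
B or C or C
C or C or C
D or C or C
q or C or C
q or D or C
q or not D or C
q or not q or C
q or not q or D
q or not q or not D
q or not q or not true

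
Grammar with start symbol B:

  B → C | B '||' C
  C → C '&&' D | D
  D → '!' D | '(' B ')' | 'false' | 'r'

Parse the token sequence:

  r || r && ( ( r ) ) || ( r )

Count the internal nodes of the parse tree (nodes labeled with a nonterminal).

20

[B [B [B [C [D r]]] || [C [C [D r]] && [D ( [B [C [D ( [B [C [D r]]] )]]] )]]] || [C [D ( [B [C [D r]]] )]]]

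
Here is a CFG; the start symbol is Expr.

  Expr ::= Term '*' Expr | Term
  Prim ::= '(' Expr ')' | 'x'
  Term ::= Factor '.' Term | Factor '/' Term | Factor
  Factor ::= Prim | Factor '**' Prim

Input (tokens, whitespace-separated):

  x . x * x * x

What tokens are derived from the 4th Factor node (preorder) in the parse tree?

x

[Expr [Term [Factor [Prim x]] . [Term [Factor [Prim x]]]] * [Expr [Term [Factor [Prim x]]] * [Expr [Term [Factor [Prim x]]]]]]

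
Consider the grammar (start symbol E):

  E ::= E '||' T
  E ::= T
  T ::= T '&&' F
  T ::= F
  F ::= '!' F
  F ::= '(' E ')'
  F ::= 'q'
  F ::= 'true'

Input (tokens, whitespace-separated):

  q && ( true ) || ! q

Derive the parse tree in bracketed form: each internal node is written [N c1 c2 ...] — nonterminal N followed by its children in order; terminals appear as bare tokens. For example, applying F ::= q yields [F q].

E
E || T
T || T
T && F || T
F && F || T
q && F || T
q && ( E ) || T
q && ( T ) || T
q && ( F ) || T
q && ( true ) || T
q && ( true ) || F
q && ( true ) || ! F
q && ( true ) || ! q

[E [E [T [T [F q]] && [F ( [E [T [F true]]] )]]] || [T [F ! [F q]]]]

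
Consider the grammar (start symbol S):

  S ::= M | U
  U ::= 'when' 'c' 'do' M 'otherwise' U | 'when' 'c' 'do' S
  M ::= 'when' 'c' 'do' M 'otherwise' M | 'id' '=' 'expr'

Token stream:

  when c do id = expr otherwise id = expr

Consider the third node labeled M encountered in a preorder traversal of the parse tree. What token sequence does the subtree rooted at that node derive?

id = expr

[S [M when c do [M id = expr] otherwise [M id = expr]]]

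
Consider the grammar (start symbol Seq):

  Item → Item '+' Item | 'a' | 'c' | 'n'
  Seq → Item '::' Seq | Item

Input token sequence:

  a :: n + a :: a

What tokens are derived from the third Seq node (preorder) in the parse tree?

[Seq [Item a] :: [Seq [Item [Item n] + [Item a]] :: [Seq [Item a]]]]

a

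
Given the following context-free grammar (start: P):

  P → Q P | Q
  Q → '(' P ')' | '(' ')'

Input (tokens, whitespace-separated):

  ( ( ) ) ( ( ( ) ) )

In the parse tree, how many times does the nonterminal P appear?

[P [Q ( [P [Q ( )]] )] [P [Q ( [P [Q ( [P [Q ( )]] )]] )]]]

5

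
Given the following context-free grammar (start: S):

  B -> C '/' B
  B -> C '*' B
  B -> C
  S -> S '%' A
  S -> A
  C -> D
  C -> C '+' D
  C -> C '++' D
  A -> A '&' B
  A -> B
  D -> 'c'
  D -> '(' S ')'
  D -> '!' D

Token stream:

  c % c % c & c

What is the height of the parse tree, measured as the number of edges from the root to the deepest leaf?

7

[S [S [S [A [B [C [D c]]]]] % [A [B [C [D c]]]]] % [A [A [B [C [D c]]]] & [B [C [D c]]]]]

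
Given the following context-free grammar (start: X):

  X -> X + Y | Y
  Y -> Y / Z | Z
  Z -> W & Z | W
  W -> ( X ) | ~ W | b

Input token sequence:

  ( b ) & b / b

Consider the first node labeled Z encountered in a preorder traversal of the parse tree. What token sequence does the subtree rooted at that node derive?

( b ) & b

[X [Y [Y [Z [W ( [X [Y [Z [W b]]]] )] & [Z [W b]]]] / [Z [W b]]]]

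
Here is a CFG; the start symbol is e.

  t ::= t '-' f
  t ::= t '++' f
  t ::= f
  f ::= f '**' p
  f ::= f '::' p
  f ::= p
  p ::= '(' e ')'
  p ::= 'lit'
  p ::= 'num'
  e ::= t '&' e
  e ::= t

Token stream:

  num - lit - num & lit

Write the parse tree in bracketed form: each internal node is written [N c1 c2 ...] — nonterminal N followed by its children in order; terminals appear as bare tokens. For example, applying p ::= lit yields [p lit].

e
t & e
t - f & e
t - f - f & e
f - f - f & e
p - f - f & e
num - f - f & e
num - p - f & e
num - lit - f & e
num - lit - p & e
num - lit - num & e
num - lit - num & t
num - lit - num & f
num - lit - num & p
num - lit - num & lit

[e [t [t [t [f [p num]]] - [f [p lit]]] - [f [p num]]] & [e [t [f [p lit]]]]]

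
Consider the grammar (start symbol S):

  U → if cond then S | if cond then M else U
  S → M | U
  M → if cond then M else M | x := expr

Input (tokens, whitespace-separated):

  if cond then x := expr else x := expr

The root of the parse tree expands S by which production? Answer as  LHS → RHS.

S → M

[S [M if cond then [M x := expr] else [M x := expr]]]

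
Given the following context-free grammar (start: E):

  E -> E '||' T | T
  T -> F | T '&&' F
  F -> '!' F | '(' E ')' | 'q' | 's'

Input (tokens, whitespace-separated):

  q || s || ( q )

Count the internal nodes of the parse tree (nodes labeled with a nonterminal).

[E [E [E [T [F q]]] || [T [F s]]] || [T [F ( [E [T [F q]]] )]]]

12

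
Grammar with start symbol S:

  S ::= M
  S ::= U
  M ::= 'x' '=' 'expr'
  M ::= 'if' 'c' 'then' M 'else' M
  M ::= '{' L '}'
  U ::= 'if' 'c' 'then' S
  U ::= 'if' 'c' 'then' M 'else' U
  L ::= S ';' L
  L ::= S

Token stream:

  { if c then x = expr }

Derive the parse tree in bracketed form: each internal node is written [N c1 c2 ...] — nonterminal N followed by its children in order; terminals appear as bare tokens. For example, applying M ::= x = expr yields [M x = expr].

[S [M { [L [S [U if c then [S [M x = expr]]]]] }]]

S
M
{ L }
{ S }
{ U }
{ if c then S }
{ if c then M }
{ if c then x = expr }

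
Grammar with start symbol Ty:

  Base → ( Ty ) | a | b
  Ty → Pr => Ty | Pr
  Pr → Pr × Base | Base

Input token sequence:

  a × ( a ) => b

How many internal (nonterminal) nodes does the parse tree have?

11

[Ty [Pr [Pr [Base a]] × [Base ( [Ty [Pr [Base a]]] )]] => [Ty [Pr [Base b]]]]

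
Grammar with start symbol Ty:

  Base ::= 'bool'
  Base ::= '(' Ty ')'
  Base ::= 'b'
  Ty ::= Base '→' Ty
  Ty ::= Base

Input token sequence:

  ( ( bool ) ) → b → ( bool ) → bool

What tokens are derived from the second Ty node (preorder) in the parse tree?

[Ty [Base ( [Ty [Base ( [Ty [Base bool]] )]] )] → [Ty [Base b] → [Ty [Base ( [Ty [Base bool]] )] → [Ty [Base bool]]]]]

( bool )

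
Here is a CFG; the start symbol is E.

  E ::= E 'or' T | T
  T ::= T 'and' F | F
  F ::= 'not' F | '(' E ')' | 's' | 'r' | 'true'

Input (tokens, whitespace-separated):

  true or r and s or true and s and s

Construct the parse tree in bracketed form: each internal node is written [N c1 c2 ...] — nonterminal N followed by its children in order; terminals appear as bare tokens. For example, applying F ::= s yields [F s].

[E [E [E [T [F true]]] or [T [T [F r]] and [F s]]] or [T [T [T [F true]] and [F s]] and [F s]]]

E
E or T
E or T or T
T or T or T
F or T or T
true or T or T
true or T and F or T
true or F and F or T
true or r and F or T
true or r and s or T
true or r and s or T and F
true or r and s or T and F and F
true or r and s or F and F and F
true or r and s or true and F and F
true or r and s or true and s and F
true or r and s or true and s and s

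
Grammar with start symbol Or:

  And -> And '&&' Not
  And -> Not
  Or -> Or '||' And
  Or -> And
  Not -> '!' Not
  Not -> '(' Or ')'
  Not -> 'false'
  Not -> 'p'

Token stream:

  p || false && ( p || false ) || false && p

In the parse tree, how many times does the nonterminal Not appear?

7

[Or [Or [Or [And [Not p]]] || [And [And [Not false]] && [Not ( [Or [Or [And [Not p]]] || [And [Not false]]] )]]] || [And [And [Not false]] && [Not p]]]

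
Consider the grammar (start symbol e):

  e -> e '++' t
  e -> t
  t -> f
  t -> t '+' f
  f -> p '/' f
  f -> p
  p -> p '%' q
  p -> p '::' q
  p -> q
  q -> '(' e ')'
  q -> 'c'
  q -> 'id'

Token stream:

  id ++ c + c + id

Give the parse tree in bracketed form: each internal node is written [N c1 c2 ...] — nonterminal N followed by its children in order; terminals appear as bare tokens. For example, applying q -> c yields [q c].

e
e ++ t
t ++ t
f ++ t
p ++ t
q ++ t
id ++ t
id ++ t + f
id ++ t + f + f
id ++ f + f + f
id ++ p + f + f
id ++ q + f + f
id ++ c + f + f
id ++ c + p + f
id ++ c + q + f
id ++ c + c + f
id ++ c + c + p
id ++ c + c + q
id ++ c + c + id

[e [e [t [f [p [q id]]]]] ++ [t [t [t [f [p [q c]]]] + [f [p [q c]]]] + [f [p [q id]]]]]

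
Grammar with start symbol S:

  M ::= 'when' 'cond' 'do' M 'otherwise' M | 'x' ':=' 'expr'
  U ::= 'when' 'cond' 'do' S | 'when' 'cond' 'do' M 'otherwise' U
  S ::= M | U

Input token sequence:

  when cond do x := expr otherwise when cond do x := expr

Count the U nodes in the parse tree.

[S [U when cond do [M x := expr] otherwise [U when cond do [S [M x := expr]]]]]

2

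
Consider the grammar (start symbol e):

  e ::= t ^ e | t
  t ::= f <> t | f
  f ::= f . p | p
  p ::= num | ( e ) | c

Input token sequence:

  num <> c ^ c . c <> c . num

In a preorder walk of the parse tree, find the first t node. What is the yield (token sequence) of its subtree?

[e [t [f [p num]] <> [t [f [p c]]]] ^ [e [t [f [f [p c]] . [p c]] <> [t [f [f [p c]] . [p num]]]]]]

num <> c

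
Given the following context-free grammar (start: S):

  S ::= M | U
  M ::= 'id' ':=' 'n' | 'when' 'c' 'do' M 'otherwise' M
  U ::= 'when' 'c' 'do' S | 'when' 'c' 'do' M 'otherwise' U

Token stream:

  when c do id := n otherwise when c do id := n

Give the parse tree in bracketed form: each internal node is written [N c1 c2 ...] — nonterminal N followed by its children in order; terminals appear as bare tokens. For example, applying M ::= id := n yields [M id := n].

S
U
when c do M otherwise U
when c do id := n otherwise U
when c do id := n otherwise when c do S
when c do id := n otherwise when c do M
when c do id := n otherwise when c do id := n

[S [U when c do [M id := n] otherwise [U when c do [S [M id := n]]]]]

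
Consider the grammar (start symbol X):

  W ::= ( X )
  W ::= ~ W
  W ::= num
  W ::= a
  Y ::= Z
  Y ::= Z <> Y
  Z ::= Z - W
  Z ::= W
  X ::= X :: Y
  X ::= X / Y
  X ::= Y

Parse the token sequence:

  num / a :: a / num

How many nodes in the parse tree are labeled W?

[X [X [X [X [Y [Z [W num]]]] / [Y [Z [W a]]]] :: [Y [Z [W a]]]] / [Y [Z [W num]]]]

4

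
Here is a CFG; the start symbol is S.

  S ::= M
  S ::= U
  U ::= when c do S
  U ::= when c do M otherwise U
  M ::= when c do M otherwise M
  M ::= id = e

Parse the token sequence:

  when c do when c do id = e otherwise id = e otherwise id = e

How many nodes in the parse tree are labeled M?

[S [M when c do [M when c do [M id = e] otherwise [M id = e]] otherwise [M id = e]]]

5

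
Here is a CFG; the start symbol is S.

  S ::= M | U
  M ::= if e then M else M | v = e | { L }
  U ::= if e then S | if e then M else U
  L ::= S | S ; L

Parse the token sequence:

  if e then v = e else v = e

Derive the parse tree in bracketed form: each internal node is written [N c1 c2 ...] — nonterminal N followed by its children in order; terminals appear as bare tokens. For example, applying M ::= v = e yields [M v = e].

S
M
if e then M else M
if e then v = e else M
if e then v = e else v = e

[S [M if e then [M v = e] else [M v = e]]]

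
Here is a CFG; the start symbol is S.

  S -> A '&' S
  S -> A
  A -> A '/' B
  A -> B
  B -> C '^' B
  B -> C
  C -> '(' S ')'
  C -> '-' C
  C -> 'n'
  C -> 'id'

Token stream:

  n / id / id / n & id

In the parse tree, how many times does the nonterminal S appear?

[S [A [A [A [A [B [C n]]] / [B [C id]]] / [B [C id]]] / [B [C n]]] & [S [A [B [C id]]]]]

2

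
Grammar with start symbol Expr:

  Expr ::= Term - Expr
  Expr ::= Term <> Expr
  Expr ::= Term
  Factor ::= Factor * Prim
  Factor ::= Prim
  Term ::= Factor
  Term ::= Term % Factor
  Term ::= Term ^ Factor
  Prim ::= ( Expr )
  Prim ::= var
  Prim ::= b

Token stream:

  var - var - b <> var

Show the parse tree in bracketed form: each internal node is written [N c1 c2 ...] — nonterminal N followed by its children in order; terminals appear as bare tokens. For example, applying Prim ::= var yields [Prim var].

Expr
Term - Expr
Factor - Expr
Prim - Expr
var - Expr
var - Term - Expr
var - Factor - Expr
var - Prim - Expr
var - var - Expr
var - var - Term <> Expr
var - var - Factor <> Expr
var - var - Prim <> Expr
var - var - b <> Expr
var - var - b <> Term
var - var - b <> Factor
var - var - b <> Prim
var - var - b <> var

[Expr [Term [Factor [Prim var]]] - [Expr [Term [Factor [Prim var]]] - [Expr [Term [Factor [Prim b]]] <> [Expr [Term [Factor [Prim var]]]]]]]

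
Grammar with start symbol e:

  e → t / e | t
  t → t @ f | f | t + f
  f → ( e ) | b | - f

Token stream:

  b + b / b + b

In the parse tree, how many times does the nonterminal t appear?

[e [t [t [f b]] + [f b]] / [e [t [t [f b]] + [f b]]]]

4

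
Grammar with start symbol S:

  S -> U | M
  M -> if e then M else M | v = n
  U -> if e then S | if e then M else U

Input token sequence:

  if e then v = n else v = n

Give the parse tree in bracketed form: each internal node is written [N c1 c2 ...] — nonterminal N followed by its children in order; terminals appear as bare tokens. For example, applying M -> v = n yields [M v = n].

S
M
if e then M else M
if e then v = n else M
if e then v = n else v = n

[S [M if e then [M v = n] else [M v = n]]]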